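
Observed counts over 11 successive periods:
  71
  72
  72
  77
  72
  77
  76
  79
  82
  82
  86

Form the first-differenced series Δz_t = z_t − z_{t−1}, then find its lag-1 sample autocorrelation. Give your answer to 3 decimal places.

-0.749

First differences Δz: 1, 0, 5, -5, 5, -1, 3, 3, 0, 4
Mean of differences = 1.5000
Numerator Σ(Δz_t−Δz̄)(Δz_{t+1}−Δz̄) = -66.2500
Denominator Σ(Δz_t−Δz̄)² = 88.5000
r_1(Δz) = -66.2500 / 88.5000 = -0.749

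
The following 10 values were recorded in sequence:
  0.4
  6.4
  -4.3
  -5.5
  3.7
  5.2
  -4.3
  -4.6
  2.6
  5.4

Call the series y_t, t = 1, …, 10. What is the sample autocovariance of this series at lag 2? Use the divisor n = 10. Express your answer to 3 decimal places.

-15.288

Mean ȳ = (0.4 + 6.4 − 4.3 − 5.5 + 3.7 + 5.2 − 4.3 − 4.6 + 2.6 + 5.4)/10 = 0.5000
Σ_{t=1}^{8}(y_t−ȳ)(y_{t+2}−ȳ) = -152.8800
γ_2 = -152.8800 / 10 = -15.288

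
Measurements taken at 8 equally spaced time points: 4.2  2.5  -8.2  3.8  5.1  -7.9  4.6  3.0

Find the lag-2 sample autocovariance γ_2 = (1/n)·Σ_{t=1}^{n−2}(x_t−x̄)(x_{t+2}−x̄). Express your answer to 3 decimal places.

-11.526

Mean x̄ = (4.2 + 2.5 − 8.2 + 3.8 + 5.1 − 7.9 + 4.6 + 3.0)/8 = 0.8875
Σ_{t=1}^{6}(x_t−x̄)(x_{t+2}−x̄) = -92.2053
γ_2 = -92.2053 / 8 = -11.526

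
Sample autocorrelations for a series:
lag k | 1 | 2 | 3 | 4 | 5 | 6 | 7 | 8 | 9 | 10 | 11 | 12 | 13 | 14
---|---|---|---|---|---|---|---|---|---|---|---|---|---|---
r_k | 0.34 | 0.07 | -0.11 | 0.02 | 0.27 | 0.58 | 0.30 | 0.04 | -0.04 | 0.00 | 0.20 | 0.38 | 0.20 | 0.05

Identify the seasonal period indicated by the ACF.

6

The largest autocorrelation is r_6 = 0.58, with a weaker echo at lag 12 (0.38); the remaining lags stay at or below 0.34. The elevated value at lag 1 (0.34), dropping to 0.07 at lag 2, reflects decaying short-term dependence rather than seasonality.
The dominant spike at lag 6 indicates a seasonal period of 6.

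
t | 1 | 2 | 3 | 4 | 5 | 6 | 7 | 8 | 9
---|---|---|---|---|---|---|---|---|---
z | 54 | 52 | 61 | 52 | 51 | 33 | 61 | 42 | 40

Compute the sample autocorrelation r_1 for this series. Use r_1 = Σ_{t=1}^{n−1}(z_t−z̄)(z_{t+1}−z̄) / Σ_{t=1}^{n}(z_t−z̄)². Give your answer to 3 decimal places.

Mean z̄ = (54 + 52 + 61 + 52 + 51 + 33 + 61 + 42 + 40)/9 = 49.5556
Numerator Σ_{t=1}^{8}(z_t−z̄)(z_{t+1}−z̄) = -157.3086
Denominator Σ(z_t−z̄)² = 718.2222
r_1 = -157.3086 / 718.2222 = -0.219

-0.219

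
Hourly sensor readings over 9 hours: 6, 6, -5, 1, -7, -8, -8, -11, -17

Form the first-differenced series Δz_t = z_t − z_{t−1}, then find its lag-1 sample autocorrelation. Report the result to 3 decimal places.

First differences Δz: 0, -11, 6, -8, -1, 0, -3, -6
Mean of differences = -2.8750
Numerator Σ(Δz_t−Δz̄)(Δz_{t+1}−Δz̄) = -145.1406
Denominator Σ(Δz_t−Δz̄)² = 200.8750
r_1(Δz) = -145.1406 / 200.8750 = -0.723

-0.723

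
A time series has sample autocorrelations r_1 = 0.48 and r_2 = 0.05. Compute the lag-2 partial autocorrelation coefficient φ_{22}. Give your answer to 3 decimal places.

-0.234

φ_{22} = (r_2 − r_1²) / (1 − r_1²)
r_1² = (0.48)² = 0.2304
Numerator = 0.05 − 0.2304 = -0.1804; denominator = 1 − 0.2304 = 0.7696
φ_{22} = -0.1804 / 0.7696 = -0.234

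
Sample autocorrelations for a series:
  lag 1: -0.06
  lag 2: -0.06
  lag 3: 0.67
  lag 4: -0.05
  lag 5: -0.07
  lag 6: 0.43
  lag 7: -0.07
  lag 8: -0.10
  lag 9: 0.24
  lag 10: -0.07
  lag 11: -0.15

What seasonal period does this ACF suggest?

3

The largest autocorrelation is r_3 = 0.67, with weaker echoes at lags 6 (0.43) and 9 (0.24); the remaining lags stay at or below -0.05.
The dominant spike at lag 3 indicates a seasonal period of 3.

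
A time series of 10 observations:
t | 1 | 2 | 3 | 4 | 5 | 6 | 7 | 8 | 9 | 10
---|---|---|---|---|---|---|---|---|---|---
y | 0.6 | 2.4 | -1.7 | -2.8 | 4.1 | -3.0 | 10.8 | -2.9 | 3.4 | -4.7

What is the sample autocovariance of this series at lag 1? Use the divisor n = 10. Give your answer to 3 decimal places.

Mean ȳ = (0.6 + 2.4 − 1.7 − 2.8 + 4.1 − 3.0 + 10.8 − 2.9 + 3.4 − 4.7)/10 = 0.6200
Σ_{t=1}^{9}(y_t−ȳ)(y_{t+1}−ȳ) = -117.9904
γ_1 = -117.9904 / 10 = -11.799

-11.799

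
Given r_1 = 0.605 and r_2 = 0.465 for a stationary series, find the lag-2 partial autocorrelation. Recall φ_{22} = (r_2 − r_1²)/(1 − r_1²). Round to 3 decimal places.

φ_{22} = (r_2 − r_1²) / (1 − r_1²)
r_1² = (0.605)² = 0.366025
Numerator = 0.465 − 0.3660 = 0.0990; denominator = 1 − 0.3660 = 0.6340
φ_{22} = 0.0990 / 0.6340 = 0.156

0.156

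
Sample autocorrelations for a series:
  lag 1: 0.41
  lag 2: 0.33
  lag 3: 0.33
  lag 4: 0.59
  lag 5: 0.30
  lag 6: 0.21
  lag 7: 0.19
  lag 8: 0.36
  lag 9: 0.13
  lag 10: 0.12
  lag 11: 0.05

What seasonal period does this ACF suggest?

The largest autocorrelation is r_4 = 0.59; the remaining lags stay at or below 0.41. The elevated value at lag 1 (0.41), dropping to 0.33 at lag 2, reflects decaying short-term dependence rather than seasonality.
The dominant spike at lag 4 indicates a seasonal period of 4.

4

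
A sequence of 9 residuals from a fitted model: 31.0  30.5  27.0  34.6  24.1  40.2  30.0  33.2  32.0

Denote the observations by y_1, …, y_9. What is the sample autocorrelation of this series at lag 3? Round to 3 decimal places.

Mean ȳ = (31.0 + 30.5 + 27.0 + 34.6 + 24.1 + 40.2 + 30.0 + 33.2 + 32.0)/9 = 31.4000
Numerator Σ_{t=1}^{6}(y_t−ȳ)(y_{t+3}−ȳ) = -45.7700
Denominator Σ(y_t−ȳ)² = 166.8600
r_3 = -45.7700 / 166.8600 = -0.274

-0.274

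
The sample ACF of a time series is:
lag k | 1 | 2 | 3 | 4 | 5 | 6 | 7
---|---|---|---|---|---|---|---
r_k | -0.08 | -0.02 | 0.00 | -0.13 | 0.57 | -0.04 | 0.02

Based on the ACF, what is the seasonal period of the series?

5

The largest autocorrelation is r_5 = 0.57; the remaining lags stay at or below 0.02.
The dominant spike at lag 5 indicates a seasonal period of 5.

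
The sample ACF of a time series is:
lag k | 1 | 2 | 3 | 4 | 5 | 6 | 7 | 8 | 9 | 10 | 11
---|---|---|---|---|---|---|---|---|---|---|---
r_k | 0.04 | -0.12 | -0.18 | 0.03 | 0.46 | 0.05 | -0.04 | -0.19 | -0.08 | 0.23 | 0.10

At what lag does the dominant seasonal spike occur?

5

The largest autocorrelation is r_5 = 0.46, with a weaker echo at lag 10 (0.23); the remaining lags stay at or below 0.10.
The dominant spike at lag 5 indicates a seasonal period of 5.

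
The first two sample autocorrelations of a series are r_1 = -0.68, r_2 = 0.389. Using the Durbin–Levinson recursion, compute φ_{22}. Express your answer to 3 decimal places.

φ_{22} = (r_2 − r_1²) / (1 − r_1²)
r_1² = (-0.68)² = 0.4624
Numerator = 0.389 − 0.4624 = -0.0734; denominator = 1 − 0.4624 = 0.5376
φ_{22} = -0.0734 / 0.5376 = -0.137

-0.137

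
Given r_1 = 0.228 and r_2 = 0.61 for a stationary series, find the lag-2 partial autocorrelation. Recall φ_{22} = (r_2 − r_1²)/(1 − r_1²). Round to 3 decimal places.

φ_{22} = (r_2 − r_1²) / (1 − r_1²)
r_1² = (0.228)² = 0.051984
Numerator = 0.61 − 0.0520 = 0.5580; denominator = 1 − 0.0520 = 0.9480
φ_{22} = 0.5580 / 0.9480 = 0.589

0.589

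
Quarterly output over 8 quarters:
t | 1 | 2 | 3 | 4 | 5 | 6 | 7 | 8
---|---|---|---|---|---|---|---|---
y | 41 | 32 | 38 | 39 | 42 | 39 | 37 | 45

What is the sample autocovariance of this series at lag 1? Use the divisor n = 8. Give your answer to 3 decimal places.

Mean ȳ = (41 + 32 + 38 + 39 + 42 + 39 + 37 + 45)/8 = 39.1250
Deviations: 1.8750, -7.1250, -1.1250, -0.1250, 2.8750, -0.1250, -2.1250, 5.8750
Σ_{t=1}^{7}(y_t−ȳ)(y_{t+1}−ȳ) = -18.1406
γ_1 = -18.1406 / 8 = -2.268

-2.268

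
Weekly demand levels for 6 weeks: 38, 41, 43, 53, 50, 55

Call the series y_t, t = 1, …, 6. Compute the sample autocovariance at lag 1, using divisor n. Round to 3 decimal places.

15.926

Mean ȳ = (38 + 41 + 43 + 53 + 50 + 55)/6 = 46.6667
Σ_{t=1}^{5}(y_t−ȳ)(y_{t+1}−ȳ) = 95.5556
γ_1 = 95.5556 / 6 = 15.926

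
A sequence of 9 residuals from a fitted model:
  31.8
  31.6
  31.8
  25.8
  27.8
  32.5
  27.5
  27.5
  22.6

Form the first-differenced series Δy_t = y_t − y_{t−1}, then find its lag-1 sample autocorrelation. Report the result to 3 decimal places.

First differences Δy: -0.2, 0.2, -6.0, 2.0, 4.7, -5.0, 0.0, -4.9
Mean of differences = -1.1500
Numerator Σ(Δy_t−Δȳ)(Δy_{t+1}−Δȳ) = -33.3775
Denominator Σ(Δy_t−Δȳ)² = 100.6000
r_1(Δy) = -33.3775 / 100.6000 = -0.332

-0.332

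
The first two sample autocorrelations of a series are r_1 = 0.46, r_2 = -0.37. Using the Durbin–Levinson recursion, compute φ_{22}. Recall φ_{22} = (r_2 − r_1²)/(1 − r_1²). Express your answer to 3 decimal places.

φ_{22} = (r_2 − r_1²) / (1 − r_1²)
r_1² = (0.46)² = 0.2116
Numerator = -0.37 − 0.2116 = -0.5816; denominator = 1 − 0.2116 = 0.7884
φ_{22} = -0.5816 / 0.7884 = -0.738

-0.738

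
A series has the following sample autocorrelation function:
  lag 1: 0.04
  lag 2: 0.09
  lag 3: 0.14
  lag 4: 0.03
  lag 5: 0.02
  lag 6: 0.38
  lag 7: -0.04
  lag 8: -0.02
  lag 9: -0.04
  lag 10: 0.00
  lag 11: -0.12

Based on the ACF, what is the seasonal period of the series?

The largest autocorrelation is r_6 = 0.38; the remaining lags stay at or below 0.14.
The dominant spike at lag 6 indicates a seasonal period of 6.

6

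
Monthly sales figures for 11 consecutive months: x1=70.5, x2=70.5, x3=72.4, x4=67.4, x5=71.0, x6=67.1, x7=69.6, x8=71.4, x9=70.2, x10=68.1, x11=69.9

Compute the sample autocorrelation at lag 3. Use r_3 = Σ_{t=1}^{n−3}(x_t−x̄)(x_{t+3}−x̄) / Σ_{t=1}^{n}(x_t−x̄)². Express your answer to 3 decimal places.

Mean x̄ = (70.5 + 70.5 + 72.4 + 67.4 + 71.0 + 67.1 + 69.6 + 71.4 + 70.2 + 68.1 + 69.9)/11 = 69.8273
Numerator Σ_{t=1}^{8}(x_t−x̄)(x_{t+3}−x̄) = -5.9740
Denominator Σ(x_t−x̄)² = 27.8818
r_3 = -5.9740 / 27.8818 = -0.214

-0.214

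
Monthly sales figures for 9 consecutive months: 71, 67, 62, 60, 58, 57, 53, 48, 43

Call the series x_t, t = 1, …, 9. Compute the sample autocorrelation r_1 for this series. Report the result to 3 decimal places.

Mean x̄ = (71 + 67 + 62 + 60 + 58 + 57 + 53 + 48 + 43)/9 = 57.6667
Numerator Σ_{t=1}^{8}(x_t−x̄)(x_{t+1}−x̄) = 365.5556
Denominator Σ(x_t−x̄)² = 620.0000
r_1 = 365.5556 / 620.0000 = 0.590

0.590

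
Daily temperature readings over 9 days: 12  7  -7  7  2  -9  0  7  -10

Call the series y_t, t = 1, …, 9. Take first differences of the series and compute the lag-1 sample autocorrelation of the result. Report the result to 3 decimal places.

-0.329

First differences Δy: -5, -14, 14, -5, -11, 9, 7, -17
Mean of differences = -2.7500
Numerator Σ(Δy_t−Δȳ)(Δy_{t+1}−Δȳ) = -303.5625
Denominator Σ(Δy_t−Δȳ)² = 921.5000
r_1(Δy) = -303.5625 / 921.5000 = -0.329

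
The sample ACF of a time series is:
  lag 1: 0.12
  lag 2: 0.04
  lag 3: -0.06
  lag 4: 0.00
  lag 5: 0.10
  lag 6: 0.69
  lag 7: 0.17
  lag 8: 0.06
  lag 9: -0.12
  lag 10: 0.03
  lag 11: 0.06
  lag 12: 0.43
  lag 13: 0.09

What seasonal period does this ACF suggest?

6

The largest autocorrelation is r_6 = 0.69, with a weaker echo at lag 12 (0.43); the remaining lags stay at or below 0.17.
The dominant spike at lag 6 indicates a seasonal period of 6.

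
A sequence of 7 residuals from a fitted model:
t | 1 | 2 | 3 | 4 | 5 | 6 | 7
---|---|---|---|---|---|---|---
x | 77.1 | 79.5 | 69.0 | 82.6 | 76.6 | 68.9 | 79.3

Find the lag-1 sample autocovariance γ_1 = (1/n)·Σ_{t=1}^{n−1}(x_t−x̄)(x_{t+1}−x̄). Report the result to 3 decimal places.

Mean x̄ = (77.1 + 79.5 + 69.0 + 82.6 + 76.6 + 68.9 + 79.3)/7 = 76.1429
Deviations: 0.9571, 3.3571, -7.1429, 6.4571, 0.4571, -7.2429, 3.1571
Σ_{t=1}^{6}(x_t−x̄)(x_{t+1}−x̄) = -90.1147
γ_1 = -90.1147 / 7 = -12.874

-12.874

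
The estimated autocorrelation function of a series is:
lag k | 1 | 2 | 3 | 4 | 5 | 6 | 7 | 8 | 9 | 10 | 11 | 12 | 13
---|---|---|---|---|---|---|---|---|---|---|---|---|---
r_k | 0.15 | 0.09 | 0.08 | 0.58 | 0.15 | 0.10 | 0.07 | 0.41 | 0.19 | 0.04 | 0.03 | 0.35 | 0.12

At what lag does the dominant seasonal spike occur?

The largest autocorrelation is r_4 = 0.58, with weaker echoes at lags 8 (0.41) and 12 (0.35); the remaining lags stay at or below 0.19.
The dominant spike at lag 4 indicates a seasonal period of 4.

4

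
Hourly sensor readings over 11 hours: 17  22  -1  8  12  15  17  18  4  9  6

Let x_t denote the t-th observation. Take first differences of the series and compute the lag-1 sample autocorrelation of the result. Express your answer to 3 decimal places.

First differences Δx: 5, -23, 9, 4, 3, 2, 1, -14, 5, -3
Mean of differences = -1.1000
Numerator Σ(Δx_t−Δx̄)(Δx_{t+1}−Δx̄) = -380.5100
Denominator Σ(Δx_t−Δx̄)² = 882.9000
r_1(Δx) = -380.5100 / 882.9000 = -0.431

-0.431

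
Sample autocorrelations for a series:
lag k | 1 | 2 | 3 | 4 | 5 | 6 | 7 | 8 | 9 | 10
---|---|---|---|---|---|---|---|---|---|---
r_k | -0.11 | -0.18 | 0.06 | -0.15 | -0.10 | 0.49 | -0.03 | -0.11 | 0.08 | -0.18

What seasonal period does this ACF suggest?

The largest autocorrelation is r_6 = 0.49; the remaining lags stay at or below 0.08.
The dominant spike at lag 6 indicates a seasonal period of 6.

6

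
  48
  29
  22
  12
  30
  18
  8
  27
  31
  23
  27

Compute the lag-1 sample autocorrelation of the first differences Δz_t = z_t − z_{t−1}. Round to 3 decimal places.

First differences Δz: -19, -7, -10, 18, -12, -10, 19, 4, -8, 4
Mean of differences = -2.1000
Numerator Σ(Δz_t−Δz̄)(Δz_{t+1}−Δz̄) = -268.0100
Denominator Σ(Δz_t−Δz̄)² = 1490.9000
r_1(Δz) = -268.0100 / 1490.9000 = -0.180

-0.180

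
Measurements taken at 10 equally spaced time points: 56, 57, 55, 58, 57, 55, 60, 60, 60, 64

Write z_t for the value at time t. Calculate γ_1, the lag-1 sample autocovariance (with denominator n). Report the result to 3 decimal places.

2.236

Mean z̄ = (56 + 57 + 55 + 58 + 57 + 55 + 60 + 60 + 60 + 64)/10 = 58.2000
Σ_{t=1}^{9}(z_t−z̄)(z_{t+1}−z̄) = 22.3600
γ_1 = 22.3600 / 10 = 2.236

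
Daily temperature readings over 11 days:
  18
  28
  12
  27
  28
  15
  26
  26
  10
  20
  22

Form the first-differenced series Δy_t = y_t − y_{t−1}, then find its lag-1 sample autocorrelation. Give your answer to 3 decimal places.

-0.551

First differences Δy: 10, -16, 15, 1, -13, 11, 0, -16, 10, 2
Mean of differences = 0.4000
Numerator Σ(Δy_t−Δȳ)(Δy_{t+1}−Δȳ) = -677.9600
Denominator Σ(Δy_t−Δȳ)² = 1230.4000
r_1(Δy) = -677.9600 / 1230.4000 = -0.551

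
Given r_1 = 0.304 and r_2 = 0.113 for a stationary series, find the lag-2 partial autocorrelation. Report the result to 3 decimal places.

0.023

φ_{22} = (r_2 − r_1²) / (1 − r_1²)
r_1² = (0.304)² = 0.092416
Numerator = 0.113 − 0.0924 = 0.0206; denominator = 1 − 0.0924 = 0.9076
φ_{22} = 0.0206 / 0.9076 = 0.023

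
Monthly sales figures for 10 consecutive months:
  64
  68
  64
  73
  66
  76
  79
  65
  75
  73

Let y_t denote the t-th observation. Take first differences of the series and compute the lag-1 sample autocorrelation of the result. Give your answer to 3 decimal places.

First differences Δy: 4, -4, 9, -7, 10, 3, -14, 10, -2
Mean of differences = 1.0000
Numerator Σ(Δy_t−Δȳ)(Δy_{t+1}−Δȳ) = -365.0000
Denominator Σ(Δy_t−Δȳ)² = 562.0000
r_1(Δy) = -365.0000 / 562.0000 = -0.649

-0.649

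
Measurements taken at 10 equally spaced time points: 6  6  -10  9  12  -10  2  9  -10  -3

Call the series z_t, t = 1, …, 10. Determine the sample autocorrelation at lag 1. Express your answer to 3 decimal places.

-0.292

Mean z̄ = (6 + 6 − 10 + 9 + 12 − 10 + 2 + 9 − 10 − 3)/10 = 1.1000
Numerator Σ_{t=1}^{9}(z_t−z̄)(z_{t+1}−z̄) = -198.0100
Denominator Σ(z_t−z̄)² = 678.9000
r_1 = -198.0100 / 678.9000 = -0.292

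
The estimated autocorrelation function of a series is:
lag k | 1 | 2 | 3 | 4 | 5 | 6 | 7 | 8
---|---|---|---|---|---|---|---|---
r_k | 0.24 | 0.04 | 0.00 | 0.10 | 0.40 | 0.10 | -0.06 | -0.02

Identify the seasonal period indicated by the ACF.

5

The largest autocorrelation is r_5 = 0.40; the remaining lags stay at or below 0.24. The elevated value at lag 1 (0.24), dropping to 0.04 at lag 2, reflects decaying short-term dependence rather than seasonality.
The dominant spike at lag 5 indicates a seasonal period of 5.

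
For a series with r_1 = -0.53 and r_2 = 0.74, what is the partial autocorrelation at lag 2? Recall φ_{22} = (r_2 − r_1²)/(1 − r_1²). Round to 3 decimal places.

0.638

φ_{22} = (r_2 − r_1²) / (1 − r_1²)
r_1² = (-0.53)² = 0.2809
Numerator = 0.74 − 0.2809 = 0.4591; denominator = 1 − 0.2809 = 0.7191
φ_{22} = 0.4591 / 0.7191 = 0.638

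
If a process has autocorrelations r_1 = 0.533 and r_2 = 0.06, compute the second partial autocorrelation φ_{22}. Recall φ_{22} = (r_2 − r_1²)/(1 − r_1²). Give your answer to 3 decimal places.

-0.313

φ_{22} = (r_2 − r_1²) / (1 − r_1²)
r_1² = (0.533)² = 0.284089
Numerator = 0.06 − 0.2841 = -0.2241; denominator = 1 − 0.2841 = 0.7159
φ_{22} = -0.2241 / 0.7159 = -0.313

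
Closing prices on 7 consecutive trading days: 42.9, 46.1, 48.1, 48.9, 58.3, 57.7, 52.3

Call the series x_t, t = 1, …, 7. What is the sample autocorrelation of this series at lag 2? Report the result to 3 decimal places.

Mean x̄ = (42.9 + 46.1 + 48.1 + 48.9 + 58.3 + 57.7 + 52.3)/7 = 50.6143
Deviations from mean: -7.7143, -4.5143, -2.5143, -1.7143, 7.6857, 7.0857, 1.6857
Numerator Σ_{t=1}^{5}(x_t−x̄)(x_{t+2}−x̄) = 8.6196
Denominator Σ(x_t−x̄)² = 201.2686
r_2 = 8.6196 / 201.2686 = 0.043

0.043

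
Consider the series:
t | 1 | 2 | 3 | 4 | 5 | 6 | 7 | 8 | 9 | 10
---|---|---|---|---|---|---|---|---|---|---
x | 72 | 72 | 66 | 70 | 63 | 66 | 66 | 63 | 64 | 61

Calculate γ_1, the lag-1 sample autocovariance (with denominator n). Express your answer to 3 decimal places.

3.931

Mean x̄ = (72 + 72 + 66 + 70 + 63 + 66 + 66 + 63 + 64 + 61)/10 = 66.3000
Σ_{t=1}^{9}(x_t−x̄)(x_{t+1}−x̄) = 39.3100
γ_1 = 39.3100 / 10 = 3.931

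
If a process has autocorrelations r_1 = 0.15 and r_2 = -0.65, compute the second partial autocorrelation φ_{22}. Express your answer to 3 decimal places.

-0.688

φ_{22} = (r_2 − r_1²) / (1 − r_1²)
r_1² = (0.15)² = 0.0225
Numerator = -0.65 − 0.0225 = -0.6725; denominator = 1 − 0.0225 = 0.9775
φ_{22} = -0.6725 / 0.9775 = -0.688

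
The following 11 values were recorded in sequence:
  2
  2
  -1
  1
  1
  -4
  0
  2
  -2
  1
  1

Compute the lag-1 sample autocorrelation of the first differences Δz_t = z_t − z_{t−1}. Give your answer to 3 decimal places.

First differences Δz: 0, -3, 2, 0, -5, 4, 2, -4, 3, 0
Mean of differences = -0.1000
Numerator Σ(Δz_t−Δz̄)(Δz_{t+1}−Δz̄) = -38.1100
Denominator Σ(Δz_t−Δz̄)² = 82.9000
r_1(Δz) = -38.1100 / 82.9000 = -0.460

-0.460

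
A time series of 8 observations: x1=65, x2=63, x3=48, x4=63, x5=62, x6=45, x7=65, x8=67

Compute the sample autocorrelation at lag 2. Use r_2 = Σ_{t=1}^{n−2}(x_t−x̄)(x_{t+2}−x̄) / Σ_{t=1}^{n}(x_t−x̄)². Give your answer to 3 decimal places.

-0.451

Mean x̄ = (65 + 63 + 48 + 63 + 62 + 45 + 65 + 67)/8 = 59.7500
Deviations from mean: 5.2500, 3.2500, -11.7500, 3.2500, 2.2500, -14.7500, 5.2500, 7.2500
Numerator Σ_{t=1}^{6}(x_t−x̄)(x_{t+2}−x̄) = -220.6250
Denominator Σ(x_t−x̄)² = 489.5000
r_2 = -220.6250 / 489.5000 = -0.451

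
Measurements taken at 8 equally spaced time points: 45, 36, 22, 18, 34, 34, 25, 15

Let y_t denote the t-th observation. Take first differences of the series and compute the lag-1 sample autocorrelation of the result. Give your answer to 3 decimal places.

First differences Δy: -9, -14, -4, 16, 0, -9, -10
Mean of differences = -4.2857
Numerator Σ(Δy_t−Δȳ)(Δy_{t+1}−Δȳ) = 142.4898
Denominator Σ(Δy_t−Δȳ)² = 601.4286
r_1(Δy) = 142.4898 / 601.4286 = 0.237

0.237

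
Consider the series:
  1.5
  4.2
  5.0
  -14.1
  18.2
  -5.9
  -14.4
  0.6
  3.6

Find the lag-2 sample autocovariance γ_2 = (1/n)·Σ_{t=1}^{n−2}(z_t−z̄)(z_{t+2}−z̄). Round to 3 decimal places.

-21.850

Mean z̄ = (1.5 + 4.2 + 5.0 − 14.1 + 18.2 − 5.9 − 14.4 + 0.6 + 3.6)/9 = -0.1444
Σ_{t=1}^{7}(z_t−z̄)(z_{t+2}−z̄) = -196.6495
γ_2 = -196.6495 / 9 = -21.850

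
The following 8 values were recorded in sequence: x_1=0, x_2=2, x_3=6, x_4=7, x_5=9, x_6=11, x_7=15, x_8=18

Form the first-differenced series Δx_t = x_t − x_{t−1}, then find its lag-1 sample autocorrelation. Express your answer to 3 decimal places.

First differences Δx: 2, 4, 1, 2, 2, 4, 3
Mean of differences = 2.5714
Numerator Σ(Δx_t−Δx̄)(Δx_{t+1}−Δx̄) = -2.0408
Denominator Σ(Δx_t−Δx̄)² = 7.7143
r_1(Δx) = -2.0408 / 7.7143 = -0.265

-0.265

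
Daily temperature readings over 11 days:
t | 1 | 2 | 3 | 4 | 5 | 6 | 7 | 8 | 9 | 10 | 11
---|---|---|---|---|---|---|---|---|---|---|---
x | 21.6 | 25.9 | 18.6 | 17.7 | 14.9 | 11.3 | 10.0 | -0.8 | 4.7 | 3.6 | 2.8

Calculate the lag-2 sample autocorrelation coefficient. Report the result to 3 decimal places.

0.468

Mean x̄ = (21.6 + 25.9 + 18.6 + 17.7 + 14.9 + 11.3 + 10.0 − 0.8 + 4.7 + 3.6 + 2.8)/11 = 11.8455
Numerator Σ_{t=1}^{9}(x_t−x̄)(x_{t+2}−x̄) = 348.9577
Denominator Σ(x_t−x̄)² = 746.3873
r_2 = 348.9577 / 746.3873 = 0.468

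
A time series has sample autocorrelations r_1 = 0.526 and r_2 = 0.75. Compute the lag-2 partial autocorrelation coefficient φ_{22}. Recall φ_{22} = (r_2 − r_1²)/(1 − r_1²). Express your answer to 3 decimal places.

0.654

φ_{22} = (r_2 − r_1²) / (1 − r_1²)
r_1² = (0.526)² = 0.276676
Numerator = 0.75 − 0.2767 = 0.4733; denominator = 1 − 0.2767 = 0.7233
φ_{22} = 0.4733 / 0.7233 = 0.654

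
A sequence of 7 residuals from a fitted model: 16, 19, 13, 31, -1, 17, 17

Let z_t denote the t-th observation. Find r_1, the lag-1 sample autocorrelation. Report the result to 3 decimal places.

Mean z̄ = (16 + 19 + 13 + 31 − 1 + 17 + 17)/7 = 16.0000
Numerator Σ_{t=1}^{6}(z_t−z̄)(z_{t+1}−z̄) = -325.0000
Denominator Σ(z_t−z̄)² = 534.0000
r_1 = -325.0000 / 534.0000 = -0.609

-0.609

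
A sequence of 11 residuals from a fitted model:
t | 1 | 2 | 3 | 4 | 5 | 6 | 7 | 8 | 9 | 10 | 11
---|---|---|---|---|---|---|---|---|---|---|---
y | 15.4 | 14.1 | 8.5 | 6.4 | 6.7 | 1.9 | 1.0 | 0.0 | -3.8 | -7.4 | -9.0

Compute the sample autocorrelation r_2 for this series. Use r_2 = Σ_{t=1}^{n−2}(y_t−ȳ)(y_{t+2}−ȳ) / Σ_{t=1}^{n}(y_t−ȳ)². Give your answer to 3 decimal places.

0.380

Mean ȳ = (15.4 + 14.1 + 8.5 + 6.4 + 6.7 + 1.9 + 1.0 + 0.0 − 3.8 − 7.4 − 9.0)/11 = 3.0727
Numerator Σ_{t=1}^{9}(y_t−ȳ)(y_{t+2}−ȳ) = 244.8612
Denominator Σ(y_t−ȳ)² = 645.0218
r_2 = 244.8612 / 645.0218 = 0.380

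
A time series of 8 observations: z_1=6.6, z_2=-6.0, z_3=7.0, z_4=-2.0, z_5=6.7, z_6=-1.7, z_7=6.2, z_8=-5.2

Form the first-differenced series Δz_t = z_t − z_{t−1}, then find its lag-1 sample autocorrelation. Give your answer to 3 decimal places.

First differences Δz: -12.6, 13.0, -9.0, 8.7, -8.4, 7.9, -11.4
Mean of differences = -1.6857
Numerator Σ(Δz_t−Δz̄)(Δz_{t+1}−Δz̄) = -570.8759
Denominator Σ(Δz_t−Δz̄)² = 727.4886
r_1(Δz) = -570.8759 / 727.4886 = -0.785

-0.785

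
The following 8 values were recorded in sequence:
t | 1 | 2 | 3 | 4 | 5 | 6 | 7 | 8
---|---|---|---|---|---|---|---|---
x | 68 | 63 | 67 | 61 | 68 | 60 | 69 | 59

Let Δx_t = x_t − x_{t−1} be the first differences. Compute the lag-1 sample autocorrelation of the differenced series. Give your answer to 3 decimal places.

First differences Δx: -5, 4, -6, 7, -8, 9, -10
Mean of differences = -1.2857
Numerator Σ(Δx_t−Δx̄)(Δx_{t+1}−Δx̄) = -297.9388
Denominator Σ(Δx_t−Δx̄)² = 359.4286
r_1(Δx) = -297.9388 / 359.4286 = -0.829

-0.829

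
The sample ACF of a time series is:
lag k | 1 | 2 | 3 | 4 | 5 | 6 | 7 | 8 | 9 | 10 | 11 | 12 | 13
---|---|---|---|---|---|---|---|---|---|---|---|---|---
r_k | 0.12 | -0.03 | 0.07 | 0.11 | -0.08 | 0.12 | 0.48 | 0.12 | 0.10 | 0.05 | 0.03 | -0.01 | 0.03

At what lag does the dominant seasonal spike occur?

The largest autocorrelation is r_7 = 0.48; the remaining lags stay at or below 0.12.
The dominant spike at lag 7 indicates a seasonal period of 7.

7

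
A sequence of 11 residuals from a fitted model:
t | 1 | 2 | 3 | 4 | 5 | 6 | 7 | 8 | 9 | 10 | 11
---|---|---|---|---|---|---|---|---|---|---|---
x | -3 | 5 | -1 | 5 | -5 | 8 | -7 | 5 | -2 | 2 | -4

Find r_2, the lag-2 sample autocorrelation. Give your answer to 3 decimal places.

0.727

Mean x̄ = (-3 + 5 − 1 + 5 − 5 + 8 − 7 + 5 − 2 + 2 − 4)/11 = 0.2727
Numerator Σ_{t=1}^{9}(x_t−x̄)(x_{t+2}−x̄) = 179.0331
Denominator Σ(x_t−x̄)² = 246.1818
r_2 = 179.0331 / 246.1818 = 0.727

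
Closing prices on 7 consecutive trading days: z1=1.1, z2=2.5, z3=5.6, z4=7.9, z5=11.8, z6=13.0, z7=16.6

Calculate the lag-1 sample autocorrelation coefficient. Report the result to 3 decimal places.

Mean z̄ = (1.1 + 2.5 + 5.6 + 7.9 + 11.8 + 13.0 + 16.6)/7 = 8.3571
Deviations from mean: -7.2571, -5.8571, -2.7571, -0.4571, 3.4429, 4.6429, 8.2429
Numerator Σ_{t=1}^{6}(z_t−z̄)(z_{t+1}−z̄) = 112.5967
Denominator Σ(z_t−z̄)² = 196.1371
r_1 = 112.5967 / 196.1371 = 0.574

0.574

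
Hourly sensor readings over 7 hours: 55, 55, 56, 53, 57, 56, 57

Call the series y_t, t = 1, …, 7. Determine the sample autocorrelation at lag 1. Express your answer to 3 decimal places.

Mean ȳ = (55 + 55 + 56 + 53 + 57 + 56 + 57)/7 = 55.5714
Numerator Σ_{t=1}^{6}(y_t−ȳ)(y_{t+1}−ȳ) = -3.4694
Denominator Σ(y_t−ȳ)² = 11.7143
r_1 = -3.4694 / 11.7143 = -0.296

-0.296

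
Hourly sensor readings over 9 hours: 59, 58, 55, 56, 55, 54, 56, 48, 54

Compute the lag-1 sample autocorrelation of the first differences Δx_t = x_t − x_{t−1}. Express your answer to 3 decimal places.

-0.638

First differences Δx: -1, -3, 1, -1, -1, 2, -8, 6
Mean of differences = -0.6250
Numerator Σ(Δx_t−Δx̄)(Δx_{t+1}−Δx̄) = -72.6406
Denominator Σ(Δx_t−Δx̄)² = 113.8750
r_1(Δx) = -72.6406 / 113.8750 = -0.638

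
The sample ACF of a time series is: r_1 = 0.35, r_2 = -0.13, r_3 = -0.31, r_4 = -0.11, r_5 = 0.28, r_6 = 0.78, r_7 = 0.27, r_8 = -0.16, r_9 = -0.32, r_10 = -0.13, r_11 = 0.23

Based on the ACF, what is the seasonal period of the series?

The largest autocorrelation is r_6 = 0.78; the remaining lags stay at or below 0.35.
The dominant spike at lag 6 indicates a seasonal period of 6.

6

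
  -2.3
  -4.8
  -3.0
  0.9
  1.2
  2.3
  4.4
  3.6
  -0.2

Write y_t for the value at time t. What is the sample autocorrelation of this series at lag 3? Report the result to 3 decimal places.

Mean ȳ = (-2.3 − 4.8 − 3.0 + 0.9 + 1.2 + 2.3 + 4.4 + 3.6 − 0.2)/9 = 0.2333
Σ(y_t−ȳ)(y_{t+3}−ȳ) = (-1.6889) + (-4.8656) + (-6.6822) + (2.7778) + (3.2544) + (-0.8956) = -8.1000
Denominator Σ(y_t−ȳ)² = 76.7400
r_3 = -8.1000 / 76.7400 = -0.106

-0.106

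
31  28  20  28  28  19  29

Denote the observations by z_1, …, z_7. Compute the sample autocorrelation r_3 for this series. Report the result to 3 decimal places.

0.471

Mean z̄ = (31 + 28 + 20 + 28 + 28 + 19 + 29)/7 = 26.1429
Deviations from mean: 4.8571, 1.8571, -6.1429, 1.8571, 1.8571, -7.1429, 2.8571
Numerator Σ_{t=1}^{4}(z_t−z̄)(z_{t+3}−z̄) = 61.6531
Denominator Σ(z_t−z̄)² = 130.8571
r_3 = 61.6531 / 130.8571 = 0.471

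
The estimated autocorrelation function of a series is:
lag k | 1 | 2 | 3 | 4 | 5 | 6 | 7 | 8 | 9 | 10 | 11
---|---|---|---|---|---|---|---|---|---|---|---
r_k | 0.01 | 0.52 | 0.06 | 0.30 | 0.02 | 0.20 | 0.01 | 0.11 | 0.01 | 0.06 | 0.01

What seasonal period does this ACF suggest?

The largest autocorrelation is r_2 = 0.52, with weaker echoes at lags 4 (0.30) and 6 (0.20); the remaining lags stay at or below 0.11.
The dominant spike at lag 2 indicates a seasonal period of 2.

2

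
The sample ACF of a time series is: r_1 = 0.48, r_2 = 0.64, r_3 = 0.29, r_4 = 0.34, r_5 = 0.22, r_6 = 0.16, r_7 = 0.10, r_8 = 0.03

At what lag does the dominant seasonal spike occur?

2

The largest autocorrelation is r_2 = 0.64; the remaining lags stay at or below 0.48.
The dominant spike at lag 2 indicates a seasonal period of 2.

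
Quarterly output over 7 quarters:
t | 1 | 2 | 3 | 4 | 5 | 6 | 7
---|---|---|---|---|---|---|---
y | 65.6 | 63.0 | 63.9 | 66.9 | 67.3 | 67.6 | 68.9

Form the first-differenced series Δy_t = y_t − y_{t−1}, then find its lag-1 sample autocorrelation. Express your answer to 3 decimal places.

-0.046

First differences Δy: -2.6, 0.9, 3.0, 0.4, 0.3, 1.3
Mean of differences = 0.5500
Numerator Σ(Δy_t−Δȳ)(Δy_{t+1}−Δȳ) = -0.7625
Denominator Σ(Δy_t−Δȳ)² = 16.6950
r_1(Δy) = -0.7625 / 16.6950 = -0.046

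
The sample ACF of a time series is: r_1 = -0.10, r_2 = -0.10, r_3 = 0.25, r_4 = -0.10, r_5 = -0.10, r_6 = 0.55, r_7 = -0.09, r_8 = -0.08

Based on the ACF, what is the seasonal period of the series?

The largest autocorrelation is r_6 = 0.55; the remaining lags stay at or below 0.25.
The dominant spike at lag 6 indicates a seasonal period of 6.

6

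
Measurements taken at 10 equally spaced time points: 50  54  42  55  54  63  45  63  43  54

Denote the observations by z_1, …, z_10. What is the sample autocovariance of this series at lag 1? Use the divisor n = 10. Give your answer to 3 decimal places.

-29.799

Mean z̄ = (50 + 54 + 42 + 55 + 54 + 63 + 45 + 63 + 43 + 54)/10 = 52.3000
Σ_{t=1}^{9}(z_t−z̄)(z_{t+1}−z̄) = -297.9900
γ_1 = -297.9900 / 10 = -29.799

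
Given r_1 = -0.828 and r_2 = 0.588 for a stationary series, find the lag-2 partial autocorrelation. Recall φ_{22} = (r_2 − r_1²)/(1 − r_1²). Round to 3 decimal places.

-0.310

φ_{22} = (r_2 − r_1²) / (1 − r_1²)
r_1² = (-0.828)² = 0.685584
Numerator = 0.588 − 0.6856 = -0.0976; denominator = 1 − 0.6856 = 0.3144
φ_{22} = -0.0976 / 0.3144 = -0.310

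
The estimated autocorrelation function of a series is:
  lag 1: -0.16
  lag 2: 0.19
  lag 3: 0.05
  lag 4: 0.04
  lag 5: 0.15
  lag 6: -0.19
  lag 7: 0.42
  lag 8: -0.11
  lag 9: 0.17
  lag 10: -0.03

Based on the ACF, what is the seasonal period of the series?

7

The largest autocorrelation is r_7 = 0.42; the remaining lags stay at or below 0.19.
The dominant spike at lag 7 indicates a seasonal period of 7.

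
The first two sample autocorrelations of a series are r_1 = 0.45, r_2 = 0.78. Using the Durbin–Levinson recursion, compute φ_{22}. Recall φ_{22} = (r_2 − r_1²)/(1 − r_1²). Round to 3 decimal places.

φ_{22} = (r_2 − r_1²) / (1 − r_1²)
r_1² = (0.45)² = 0.2025
Numerator = 0.78 − 0.2025 = 0.5775; denominator = 1 − 0.2025 = 0.7975
φ_{22} = 0.5775 / 0.7975 = 0.724

0.724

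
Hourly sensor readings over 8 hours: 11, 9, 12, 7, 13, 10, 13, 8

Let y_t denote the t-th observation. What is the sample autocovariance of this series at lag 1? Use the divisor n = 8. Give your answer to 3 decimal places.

-3.205

Mean ȳ = (11 + 9 + 12 + 7 + 13 + 10 + 13 + 8)/8 = 10.3750
Σ_{t=1}^{7}(y_t−ȳ)(y_{t+1}−ȳ) = -25.6406
γ_1 = -25.6406 / 8 = -3.205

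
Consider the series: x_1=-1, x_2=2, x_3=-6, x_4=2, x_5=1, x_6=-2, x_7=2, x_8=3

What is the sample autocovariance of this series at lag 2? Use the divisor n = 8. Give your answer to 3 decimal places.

Mean x̄ = (-1 + 2 − 6 + 2 + 1 − 2 + 2 + 3)/8 = 0.1250
Σ_{t=1}^{6}(x_t−x̄)(x_{t+2}−x̄) = -3.4063
γ_2 = -3.4063 / 8 = -0.426

-0.426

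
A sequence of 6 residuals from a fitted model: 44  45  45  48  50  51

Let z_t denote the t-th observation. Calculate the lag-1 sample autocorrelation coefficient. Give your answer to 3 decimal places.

0.536

Mean z̄ = (44 + 45 + 45 + 48 + 50 + 51)/6 = 47.1667
Deviations from mean: -3.1667, -2.1667, -2.1667, 0.8333, 2.8333, 3.8333
Numerator Σ_{t=1}^{5}(z_t−z̄)(z_{t+1}−z̄) = 22.9722
Denominator Σ(z_t−z̄)² = 42.8333
r_1 = 22.9722 / 42.8333 = 0.536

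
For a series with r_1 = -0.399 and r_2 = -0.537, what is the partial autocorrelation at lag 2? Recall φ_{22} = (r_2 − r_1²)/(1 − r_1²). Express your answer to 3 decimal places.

-0.828

φ_{22} = (r_2 − r_1²) / (1 − r_1²)
r_1² = (-0.399)² = 0.159201
Numerator = -0.537 − 0.1592 = -0.6962; denominator = 1 − 0.1592 = 0.8408
φ_{22} = -0.6962 / 0.8408 = -0.828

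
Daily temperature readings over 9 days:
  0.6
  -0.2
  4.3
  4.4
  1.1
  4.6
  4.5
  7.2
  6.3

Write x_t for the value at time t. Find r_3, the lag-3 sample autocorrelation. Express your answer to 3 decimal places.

0.042

Mean x̄ = (0.6 − 0.2 + 4.3 + 4.4 + 1.1 + 4.6 + 4.5 + 7.2 + 6.3)/9 = 3.6444
Numerator Σ_{t=1}^{6}(x_t−x̄)(x_{t+3}−x̄) = 2.2452
Denominator Σ(x_t−x̄)² = 52.8622
r_3 = 2.2452 / 52.8622 = 0.042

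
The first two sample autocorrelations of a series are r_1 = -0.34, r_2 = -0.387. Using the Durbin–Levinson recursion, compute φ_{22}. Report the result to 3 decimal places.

-0.568

φ_{22} = (r_2 − r_1²) / (1 − r_1²)
r_1² = (-0.34)² = 0.1156
Numerator = -0.387 − 0.1156 = -0.5026; denominator = 1 − 0.1156 = 0.8844
φ_{22} = -0.5026 / 0.8844 = -0.568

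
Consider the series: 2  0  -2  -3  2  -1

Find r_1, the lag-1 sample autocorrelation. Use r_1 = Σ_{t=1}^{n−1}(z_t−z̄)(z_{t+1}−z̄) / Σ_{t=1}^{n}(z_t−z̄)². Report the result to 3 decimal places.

Mean z̄ = (2 + 0 − 2 − 3 + 2 − 1)/6 = -0.3333
Deviations from mean: 2.3333, 0.3333, -1.6667, -2.6667, 2.3333, -0.6667
Numerator Σ_{t=1}^{5}(z_t−z̄)(z_{t+1}−z̄) = -3.1111
Denominator Σ(z_t−z̄)² = 21.3333
r_1 = -3.1111 / 21.3333 = -0.146

-0.146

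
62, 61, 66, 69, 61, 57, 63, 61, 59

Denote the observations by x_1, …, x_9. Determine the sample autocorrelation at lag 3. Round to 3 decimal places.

0.037

Mean x̄ = (62 + 61 + 66 + 69 + 61 + 57 + 63 + 61 + 59)/9 = 62.1111
Numerator Σ_{t=1}^{6}(x_t−x̄)(x_{t+3}−x̄) = 3.8519
Denominator Σ(x_t−x̄)² = 102.8889
r_3 = 3.8519 / 102.8889 = 0.037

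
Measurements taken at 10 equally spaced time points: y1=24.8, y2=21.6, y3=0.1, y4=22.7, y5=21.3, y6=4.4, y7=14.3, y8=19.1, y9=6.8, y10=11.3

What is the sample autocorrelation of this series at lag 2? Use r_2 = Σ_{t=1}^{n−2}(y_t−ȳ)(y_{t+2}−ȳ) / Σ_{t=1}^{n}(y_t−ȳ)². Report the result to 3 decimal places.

-0.494

Mean ȳ = (24.8 + 21.6 + 0.1 + 22.7 + 21.3 + 4.4 + 14.3 + 19.1 + 6.8 + 11.3)/10 = 14.6400
Numerator Σ_{t=1}^{8}(y_t−ȳ)(y_{t+2}−ȳ) = -331.1652
Denominator Σ(y_t−ȳ)² = 669.8840
r_2 = -331.1652 / 669.8840 = -0.494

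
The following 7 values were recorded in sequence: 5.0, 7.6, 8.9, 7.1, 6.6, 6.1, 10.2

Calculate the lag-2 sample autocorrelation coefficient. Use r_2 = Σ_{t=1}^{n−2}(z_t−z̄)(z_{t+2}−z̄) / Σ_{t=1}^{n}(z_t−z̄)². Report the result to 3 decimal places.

Mean z̄ = (5.0 + 7.6 + 8.9 + 7.1 + 6.6 + 6.1 + 10.2)/7 = 7.3571
Σ(z_t−z̄)(z_{t+2}−z̄) = (-3.6367) + (-0.0624) + (-1.1682) + (0.3233) + (-2.1524) = -6.6965
Denominator Σ(z_t−z̄)² = 18.2971
r_2 = -6.6965 / 18.2971 = -0.366

-0.366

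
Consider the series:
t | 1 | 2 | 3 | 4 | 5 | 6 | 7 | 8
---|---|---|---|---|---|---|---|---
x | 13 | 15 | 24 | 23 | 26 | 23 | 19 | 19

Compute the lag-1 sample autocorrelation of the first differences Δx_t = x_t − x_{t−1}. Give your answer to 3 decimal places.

First differences Δx: 2, 9, -1, 3, -3, -4, 0
Mean of differences = 0.8571
Numerator Σ(Δx_t−Δx̄)(Δx_{t+1}−Δx̄) = 4.8367
Denominator Σ(Δx_t−Δx̄)² = 114.8571
r_1(Δx) = 4.8367 / 114.8571 = 0.042

0.042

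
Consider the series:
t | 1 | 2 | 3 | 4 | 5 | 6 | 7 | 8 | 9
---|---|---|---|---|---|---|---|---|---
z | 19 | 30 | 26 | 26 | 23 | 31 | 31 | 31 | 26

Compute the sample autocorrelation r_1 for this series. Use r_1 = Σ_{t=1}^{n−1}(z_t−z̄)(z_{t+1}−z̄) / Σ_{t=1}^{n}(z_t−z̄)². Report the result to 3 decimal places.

-0.071

Mean z̄ = (19 + 30 + 26 + 26 + 23 + 31 + 31 + 31 + 26)/9 = 27.0000
Numerator Σ_{t=1}^{8}(z_t−z̄)(z_{t+1}−z̄) = -10.0000
Denominator Σ(z_t−z̄)² = 140.0000
r_1 = -10.0000 / 140.0000 = -0.071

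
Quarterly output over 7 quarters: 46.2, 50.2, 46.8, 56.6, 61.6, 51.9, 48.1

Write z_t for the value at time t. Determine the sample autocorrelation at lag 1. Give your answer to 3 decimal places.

Mean z̄ = (46.2 + 50.2 + 46.8 + 56.6 + 61.6 + 51.9 + 48.1)/7 = 51.6286
Deviations from mean: -5.4286, -1.4286, -4.8286, 4.9714, 9.9714, 0.2714, -3.5286
Numerator Σ_{t=1}^{6}(z_t−z̄)(z_{t+1}−z̄) = 41.9692
Denominator Σ(z_t−z̄)² = 191.4943
r_1 = 41.9692 / 191.4943 = 0.219

0.219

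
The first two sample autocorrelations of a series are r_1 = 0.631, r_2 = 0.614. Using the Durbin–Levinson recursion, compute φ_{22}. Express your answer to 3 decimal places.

0.359

φ_{22} = (r_2 − r_1²) / (1 − r_1²)
r_1² = (0.631)² = 0.398161
Numerator = 0.614 − 0.3982 = 0.2158; denominator = 1 − 0.3982 = 0.6018
φ_{22} = 0.2158 / 0.6018 = 0.359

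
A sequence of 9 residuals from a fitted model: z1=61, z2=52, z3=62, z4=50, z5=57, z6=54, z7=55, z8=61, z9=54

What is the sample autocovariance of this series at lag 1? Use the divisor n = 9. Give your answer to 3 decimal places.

Mean z̄ = (61 + 52 + 62 + 50 + 57 + 54 + 55 + 61 + 54)/9 = 56.2222
Σ_{t=1}^{8}(z_t−z̄)(z_{t+1}−z̄) = -100.8272
γ_1 = -100.8272 / 9 = -11.203

-11.203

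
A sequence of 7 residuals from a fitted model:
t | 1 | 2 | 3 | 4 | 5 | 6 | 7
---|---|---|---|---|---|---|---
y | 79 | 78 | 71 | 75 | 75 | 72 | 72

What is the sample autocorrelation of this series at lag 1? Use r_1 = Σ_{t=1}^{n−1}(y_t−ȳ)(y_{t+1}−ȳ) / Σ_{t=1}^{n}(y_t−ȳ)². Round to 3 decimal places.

0.123

Mean ȳ = (79 + 78 + 71 + 75 + 75 + 72 + 72)/7 = 74.5714
Deviations from mean: 4.4286, 3.4286, -3.5714, 0.4286, 0.4286, -2.5714, -2.5714
Numerator Σ_{t=1}^{6}(y_t−ȳ)(y_{t+1}−ȳ) = 7.1020
Denominator Σ(y_t−ȳ)² = 57.7143
r_1 = 7.1020 / 57.7143 = 0.123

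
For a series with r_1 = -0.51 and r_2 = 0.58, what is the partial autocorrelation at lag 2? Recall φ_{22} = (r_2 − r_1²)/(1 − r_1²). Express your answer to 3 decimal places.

φ_{22} = (r_2 − r_1²) / (1 − r_1²)
r_1² = (-0.51)² = 0.2601
Numerator = 0.58 − 0.2601 = 0.3199; denominator = 1 − 0.2601 = 0.7399
φ_{22} = 0.3199 / 0.7399 = 0.432

0.432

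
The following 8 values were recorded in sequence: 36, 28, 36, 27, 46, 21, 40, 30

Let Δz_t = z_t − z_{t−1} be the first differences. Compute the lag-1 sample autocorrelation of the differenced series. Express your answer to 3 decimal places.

First differences Δz: -8, 8, -9, 19, -25, 19, -10
Mean of differences = -0.8571
Numerator Σ(Δz_t−Δz̄)(Δz_{t+1}−Δz̄) = -1437.4490
Denominator Σ(Δz_t−Δz̄)² = 1650.8571
r_1(Δz) = -1437.4490 / 1650.8571 = -0.871

-0.871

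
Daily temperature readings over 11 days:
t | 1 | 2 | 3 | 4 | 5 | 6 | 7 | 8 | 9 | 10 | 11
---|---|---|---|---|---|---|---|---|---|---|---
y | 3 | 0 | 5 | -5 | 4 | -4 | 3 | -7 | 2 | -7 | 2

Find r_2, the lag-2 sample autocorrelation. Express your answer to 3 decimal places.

Mean ȳ = (3 + 0 + 5 − 5 + 4 − 4 + 3 − 7 + 2 − 7 + 2)/11 = -0.3636
Numerator Σ_{t=1}^{9}(y_t−ȳ)(y_{t+2}−ȳ) = 153.0083
Denominator Σ(y_t−ȳ)² = 204.5455
r_2 = 153.0083 / 204.5455 = 0.748

0.748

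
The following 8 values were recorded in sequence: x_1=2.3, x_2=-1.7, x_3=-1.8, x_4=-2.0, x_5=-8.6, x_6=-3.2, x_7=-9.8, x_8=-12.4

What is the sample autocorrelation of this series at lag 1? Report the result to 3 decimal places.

0.299

Mean x̄ = (2.3 − 1.7 − 1.8 − 2.0 − 8.6 − 3.2 − 9.8 − 12.4)/8 = -4.6500
Deviations from mean: 6.9500, 2.9500, 2.8500, 2.6500, -3.9500, 1.4500, -5.1500, -7.7500
Σ(x_t−x̄)(x_{t+1}−x̄) = (20.5025) + (8.4075) + (7.5525) + (-10.4675) + (-5.7275) + (-7.4675) + (39.9125) = 52.7125
Denominator Σ(x_t−x̄)² = 176.4400
r_1 = 52.7125 / 176.4400 = 0.299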